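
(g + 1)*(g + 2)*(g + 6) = g^3 + 9*g^2 + 20*g + 12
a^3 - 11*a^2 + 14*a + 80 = (a - 8)*(a - 5)*(a + 2)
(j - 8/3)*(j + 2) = j^2 - 2*j/3 - 16/3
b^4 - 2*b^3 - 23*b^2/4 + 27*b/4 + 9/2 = (b - 3)*(b - 3/2)*(b + 1/2)*(b + 2)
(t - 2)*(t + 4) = t^2 + 2*t - 8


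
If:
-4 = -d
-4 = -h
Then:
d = 4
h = 4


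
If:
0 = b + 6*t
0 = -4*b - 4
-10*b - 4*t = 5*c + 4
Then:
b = -1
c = 16/15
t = 1/6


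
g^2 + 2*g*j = g*(g + 2*j)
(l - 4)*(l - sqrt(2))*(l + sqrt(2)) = l^3 - 4*l^2 - 2*l + 8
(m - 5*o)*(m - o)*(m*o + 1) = m^3*o - 6*m^2*o^2 + m^2 + 5*m*o^3 - 6*m*o + 5*o^2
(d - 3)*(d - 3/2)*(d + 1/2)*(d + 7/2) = d^4 - d^3/2 - 47*d^2/4 + 81*d/8 + 63/8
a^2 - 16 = (a - 4)*(a + 4)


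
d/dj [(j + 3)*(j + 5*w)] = 2*j + 5*w + 3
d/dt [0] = 0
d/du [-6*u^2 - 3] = -12*u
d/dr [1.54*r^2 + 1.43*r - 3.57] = 3.08*r + 1.43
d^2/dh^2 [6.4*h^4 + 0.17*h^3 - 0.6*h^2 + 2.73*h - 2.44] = 76.8*h^2 + 1.02*h - 1.2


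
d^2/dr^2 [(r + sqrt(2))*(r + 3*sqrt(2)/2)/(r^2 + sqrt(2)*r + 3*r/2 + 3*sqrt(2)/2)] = 24*(-r^3 + sqrt(2)*r^3 - 3*sqrt(2)*r^2 + 6*r^2 - 6*r + 6*sqrt(2)*r - 2*sqrt(2) + 4)/(8*r^6 + 24*sqrt(2)*r^5 + 36*r^5 + 102*r^4 + 108*sqrt(2)*r^4 + 243*r^3 + 178*sqrt(2)*r^3 + 153*sqrt(2)*r^2 + 324*r^2 + 108*sqrt(2)*r + 162*r + 54*sqrt(2))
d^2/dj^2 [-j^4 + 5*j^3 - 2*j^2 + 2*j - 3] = -12*j^2 + 30*j - 4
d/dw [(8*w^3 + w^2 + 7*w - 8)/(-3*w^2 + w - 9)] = (-24*w^4 + 16*w^3 - 194*w^2 - 66*w - 55)/(9*w^4 - 6*w^3 + 55*w^2 - 18*w + 81)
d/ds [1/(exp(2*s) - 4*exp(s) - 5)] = 2*(2 - exp(s))*exp(s)/(-exp(2*s) + 4*exp(s) + 5)^2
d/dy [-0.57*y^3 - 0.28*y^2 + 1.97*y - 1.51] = -1.71*y^2 - 0.56*y + 1.97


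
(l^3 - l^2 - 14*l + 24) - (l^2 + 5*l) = l^3 - 2*l^2 - 19*l + 24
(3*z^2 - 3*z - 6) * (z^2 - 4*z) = 3*z^4 - 15*z^3 + 6*z^2 + 24*z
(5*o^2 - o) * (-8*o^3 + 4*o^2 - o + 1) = -40*o^5 + 28*o^4 - 9*o^3 + 6*o^2 - o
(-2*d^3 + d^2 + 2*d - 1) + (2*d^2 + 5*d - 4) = -2*d^3 + 3*d^2 + 7*d - 5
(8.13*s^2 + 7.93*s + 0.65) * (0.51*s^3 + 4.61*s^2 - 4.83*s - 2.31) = 4.1463*s^5 + 41.5236*s^4 - 2.37910000000001*s^3 - 54.0857*s^2 - 21.4578*s - 1.5015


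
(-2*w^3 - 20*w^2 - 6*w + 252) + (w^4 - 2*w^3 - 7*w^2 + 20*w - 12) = w^4 - 4*w^3 - 27*w^2 + 14*w + 240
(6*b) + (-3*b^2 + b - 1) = -3*b^2 + 7*b - 1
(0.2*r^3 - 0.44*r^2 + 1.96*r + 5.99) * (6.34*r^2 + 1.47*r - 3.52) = 1.268*r^5 - 2.4956*r^4 + 11.0756*r^3 + 42.4066*r^2 + 1.9061*r - 21.0848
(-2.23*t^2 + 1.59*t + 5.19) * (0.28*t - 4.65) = -0.6244*t^3 + 10.8147*t^2 - 5.9403*t - 24.1335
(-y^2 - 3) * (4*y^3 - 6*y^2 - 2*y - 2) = -4*y^5 + 6*y^4 - 10*y^3 + 20*y^2 + 6*y + 6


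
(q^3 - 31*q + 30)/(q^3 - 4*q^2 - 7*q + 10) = (q + 6)/(q + 2)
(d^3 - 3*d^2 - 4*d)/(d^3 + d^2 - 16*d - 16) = d/(d + 4)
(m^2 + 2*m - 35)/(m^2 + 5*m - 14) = (m - 5)/(m - 2)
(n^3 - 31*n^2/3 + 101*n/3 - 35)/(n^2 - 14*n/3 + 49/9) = 3*(n^2 - 8*n + 15)/(3*n - 7)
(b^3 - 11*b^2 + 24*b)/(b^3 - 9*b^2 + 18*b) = (b - 8)/(b - 6)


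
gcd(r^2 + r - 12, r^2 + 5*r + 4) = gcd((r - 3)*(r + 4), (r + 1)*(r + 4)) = r + 4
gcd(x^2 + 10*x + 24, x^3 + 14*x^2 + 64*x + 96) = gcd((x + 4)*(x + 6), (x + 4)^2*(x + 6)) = x^2 + 10*x + 24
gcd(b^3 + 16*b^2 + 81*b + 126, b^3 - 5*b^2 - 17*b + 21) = b + 3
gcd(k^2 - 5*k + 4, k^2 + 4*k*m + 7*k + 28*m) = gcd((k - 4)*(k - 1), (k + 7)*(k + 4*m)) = 1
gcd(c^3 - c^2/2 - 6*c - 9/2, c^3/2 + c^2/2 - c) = 1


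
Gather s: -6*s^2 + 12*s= -6*s^2 + 12*s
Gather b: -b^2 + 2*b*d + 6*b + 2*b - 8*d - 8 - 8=-b^2 + b*(2*d + 8) - 8*d - 16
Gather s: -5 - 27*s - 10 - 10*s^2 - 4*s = -10*s^2 - 31*s - 15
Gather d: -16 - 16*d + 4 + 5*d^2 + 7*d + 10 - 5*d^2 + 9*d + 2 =0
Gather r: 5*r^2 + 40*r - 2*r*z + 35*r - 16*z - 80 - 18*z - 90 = 5*r^2 + r*(75 - 2*z) - 34*z - 170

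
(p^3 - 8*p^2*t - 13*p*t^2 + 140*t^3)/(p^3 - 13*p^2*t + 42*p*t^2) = (p^2 - p*t - 20*t^2)/(p*(p - 6*t))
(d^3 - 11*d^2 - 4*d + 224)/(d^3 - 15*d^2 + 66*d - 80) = (d^2 - 3*d - 28)/(d^2 - 7*d + 10)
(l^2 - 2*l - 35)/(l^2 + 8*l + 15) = (l - 7)/(l + 3)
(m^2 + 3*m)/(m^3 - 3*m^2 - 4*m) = (m + 3)/(m^2 - 3*m - 4)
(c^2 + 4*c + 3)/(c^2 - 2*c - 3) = (c + 3)/(c - 3)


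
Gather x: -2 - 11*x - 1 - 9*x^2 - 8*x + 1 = -9*x^2 - 19*x - 2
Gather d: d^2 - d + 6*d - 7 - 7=d^2 + 5*d - 14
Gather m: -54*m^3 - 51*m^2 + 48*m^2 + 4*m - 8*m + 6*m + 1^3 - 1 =-54*m^3 - 3*m^2 + 2*m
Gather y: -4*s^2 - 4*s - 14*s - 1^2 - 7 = -4*s^2 - 18*s - 8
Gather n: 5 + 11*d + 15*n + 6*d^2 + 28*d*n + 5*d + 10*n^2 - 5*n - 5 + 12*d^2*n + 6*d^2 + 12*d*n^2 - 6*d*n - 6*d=12*d^2 + 10*d + n^2*(12*d + 10) + n*(12*d^2 + 22*d + 10)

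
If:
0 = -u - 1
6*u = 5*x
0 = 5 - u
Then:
No Solution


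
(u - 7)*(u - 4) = u^2 - 11*u + 28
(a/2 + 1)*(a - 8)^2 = a^3/2 - 7*a^2 + 16*a + 64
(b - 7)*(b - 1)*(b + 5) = b^3 - 3*b^2 - 33*b + 35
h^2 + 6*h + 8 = (h + 2)*(h + 4)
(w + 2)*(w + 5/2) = w^2 + 9*w/2 + 5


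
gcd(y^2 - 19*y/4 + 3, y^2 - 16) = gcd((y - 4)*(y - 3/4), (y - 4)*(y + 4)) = y - 4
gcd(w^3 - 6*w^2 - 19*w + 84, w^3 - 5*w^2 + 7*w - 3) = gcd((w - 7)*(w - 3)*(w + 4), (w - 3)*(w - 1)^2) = w - 3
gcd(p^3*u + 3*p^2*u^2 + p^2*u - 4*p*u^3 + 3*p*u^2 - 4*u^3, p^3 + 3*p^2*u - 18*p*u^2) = 1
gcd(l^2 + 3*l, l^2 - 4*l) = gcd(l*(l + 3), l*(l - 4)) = l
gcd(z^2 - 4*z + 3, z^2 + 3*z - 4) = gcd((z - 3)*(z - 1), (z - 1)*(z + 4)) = z - 1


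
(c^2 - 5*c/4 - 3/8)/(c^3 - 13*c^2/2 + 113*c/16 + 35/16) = 2*(2*c - 3)/(4*c^2 - 27*c + 35)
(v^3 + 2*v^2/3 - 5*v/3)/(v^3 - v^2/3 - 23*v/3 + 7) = v*(3*v + 5)/(3*v^2 + 2*v - 21)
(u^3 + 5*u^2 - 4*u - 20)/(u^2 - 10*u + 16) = (u^2 + 7*u + 10)/(u - 8)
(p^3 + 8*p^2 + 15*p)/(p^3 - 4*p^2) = (p^2 + 8*p + 15)/(p*(p - 4))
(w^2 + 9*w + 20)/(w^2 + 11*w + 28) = (w + 5)/(w + 7)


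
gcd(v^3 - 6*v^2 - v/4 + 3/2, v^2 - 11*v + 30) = v - 6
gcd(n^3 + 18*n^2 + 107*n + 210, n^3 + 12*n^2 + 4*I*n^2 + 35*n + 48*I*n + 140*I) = n^2 + 12*n + 35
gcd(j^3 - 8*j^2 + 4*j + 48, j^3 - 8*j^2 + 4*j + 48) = j^3 - 8*j^2 + 4*j + 48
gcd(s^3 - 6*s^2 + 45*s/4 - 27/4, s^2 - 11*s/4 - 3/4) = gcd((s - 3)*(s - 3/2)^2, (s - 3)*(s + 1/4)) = s - 3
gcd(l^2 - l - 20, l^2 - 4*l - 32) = l + 4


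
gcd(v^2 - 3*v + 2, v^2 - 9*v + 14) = v - 2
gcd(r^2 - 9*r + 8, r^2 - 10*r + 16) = r - 8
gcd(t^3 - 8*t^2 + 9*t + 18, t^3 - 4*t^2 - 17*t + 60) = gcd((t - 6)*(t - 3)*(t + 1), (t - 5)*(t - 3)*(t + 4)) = t - 3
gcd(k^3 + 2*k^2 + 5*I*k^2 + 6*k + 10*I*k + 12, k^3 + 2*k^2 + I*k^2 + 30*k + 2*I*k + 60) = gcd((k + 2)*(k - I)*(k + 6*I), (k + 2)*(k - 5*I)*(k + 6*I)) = k^2 + k*(2 + 6*I) + 12*I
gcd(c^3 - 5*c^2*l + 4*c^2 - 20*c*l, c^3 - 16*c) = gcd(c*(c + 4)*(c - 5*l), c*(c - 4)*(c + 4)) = c^2 + 4*c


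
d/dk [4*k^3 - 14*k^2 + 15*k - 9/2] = 12*k^2 - 28*k + 15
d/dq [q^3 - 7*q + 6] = 3*q^2 - 7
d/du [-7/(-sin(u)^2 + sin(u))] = 7*(-2/tan(u) + cos(u)/sin(u)^2)/(sin(u) - 1)^2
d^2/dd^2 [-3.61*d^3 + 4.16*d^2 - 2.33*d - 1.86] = 8.32 - 21.66*d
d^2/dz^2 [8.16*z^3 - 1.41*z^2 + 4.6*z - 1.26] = 48.96*z - 2.82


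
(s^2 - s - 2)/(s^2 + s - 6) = (s + 1)/(s + 3)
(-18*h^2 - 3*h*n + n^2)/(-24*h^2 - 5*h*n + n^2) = (6*h - n)/(8*h - n)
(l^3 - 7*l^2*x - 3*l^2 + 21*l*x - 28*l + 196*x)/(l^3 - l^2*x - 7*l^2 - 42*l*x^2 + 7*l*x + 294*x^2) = (l + 4)/(l + 6*x)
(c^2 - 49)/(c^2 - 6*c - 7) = (c + 7)/(c + 1)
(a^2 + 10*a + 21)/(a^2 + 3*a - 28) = (a + 3)/(a - 4)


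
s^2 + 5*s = s*(s + 5)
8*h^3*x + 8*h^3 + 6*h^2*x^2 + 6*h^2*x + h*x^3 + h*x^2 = (2*h + x)*(4*h + x)*(h*x + h)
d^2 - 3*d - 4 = (d - 4)*(d + 1)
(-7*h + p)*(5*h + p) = -35*h^2 - 2*h*p + p^2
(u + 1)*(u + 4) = u^2 + 5*u + 4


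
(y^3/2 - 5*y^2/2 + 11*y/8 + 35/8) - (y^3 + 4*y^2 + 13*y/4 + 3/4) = -y^3/2 - 13*y^2/2 - 15*y/8 + 29/8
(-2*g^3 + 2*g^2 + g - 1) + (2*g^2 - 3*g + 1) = -2*g^3 + 4*g^2 - 2*g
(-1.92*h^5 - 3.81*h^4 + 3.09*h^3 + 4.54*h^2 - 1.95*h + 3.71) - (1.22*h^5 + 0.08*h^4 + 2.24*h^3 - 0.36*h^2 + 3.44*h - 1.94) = -3.14*h^5 - 3.89*h^4 + 0.85*h^3 + 4.9*h^2 - 5.39*h + 5.65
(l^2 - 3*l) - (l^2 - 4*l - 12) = l + 12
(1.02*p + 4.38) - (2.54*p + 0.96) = 3.42 - 1.52*p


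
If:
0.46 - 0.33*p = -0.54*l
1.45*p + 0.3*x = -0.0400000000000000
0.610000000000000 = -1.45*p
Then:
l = -1.11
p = -0.42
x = 1.90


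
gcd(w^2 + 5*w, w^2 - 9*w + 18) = 1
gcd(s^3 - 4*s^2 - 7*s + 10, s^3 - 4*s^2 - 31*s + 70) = 1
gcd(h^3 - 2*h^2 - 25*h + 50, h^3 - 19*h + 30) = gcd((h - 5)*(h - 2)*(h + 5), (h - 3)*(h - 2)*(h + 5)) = h^2 + 3*h - 10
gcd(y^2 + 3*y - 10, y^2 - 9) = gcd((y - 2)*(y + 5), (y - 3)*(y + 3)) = 1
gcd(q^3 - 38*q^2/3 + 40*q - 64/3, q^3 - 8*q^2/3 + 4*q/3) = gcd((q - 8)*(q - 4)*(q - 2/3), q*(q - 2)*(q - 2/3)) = q - 2/3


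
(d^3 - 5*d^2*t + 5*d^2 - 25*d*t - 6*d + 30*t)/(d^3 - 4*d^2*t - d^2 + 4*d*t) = (-d^2 + 5*d*t - 6*d + 30*t)/(d*(-d + 4*t))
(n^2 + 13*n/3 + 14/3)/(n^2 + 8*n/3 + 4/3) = (3*n + 7)/(3*n + 2)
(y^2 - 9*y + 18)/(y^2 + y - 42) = (y - 3)/(y + 7)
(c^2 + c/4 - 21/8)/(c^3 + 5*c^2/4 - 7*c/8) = (2*c - 3)/(c*(2*c - 1))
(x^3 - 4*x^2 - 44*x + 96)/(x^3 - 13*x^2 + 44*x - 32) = (x^2 + 4*x - 12)/(x^2 - 5*x + 4)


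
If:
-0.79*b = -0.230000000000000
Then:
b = 0.29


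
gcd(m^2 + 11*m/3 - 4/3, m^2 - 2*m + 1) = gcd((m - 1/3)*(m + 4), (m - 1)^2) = 1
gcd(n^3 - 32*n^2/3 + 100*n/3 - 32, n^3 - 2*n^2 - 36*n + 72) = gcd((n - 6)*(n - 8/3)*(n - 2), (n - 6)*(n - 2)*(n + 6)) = n^2 - 8*n + 12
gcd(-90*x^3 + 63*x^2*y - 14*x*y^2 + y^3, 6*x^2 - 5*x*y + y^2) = 3*x - y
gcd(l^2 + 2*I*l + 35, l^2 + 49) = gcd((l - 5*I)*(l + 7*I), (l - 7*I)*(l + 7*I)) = l + 7*I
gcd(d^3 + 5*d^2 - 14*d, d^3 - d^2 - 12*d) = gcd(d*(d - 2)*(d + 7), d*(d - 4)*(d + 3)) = d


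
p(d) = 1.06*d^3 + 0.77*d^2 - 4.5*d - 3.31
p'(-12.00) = 434.94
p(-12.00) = -1670.11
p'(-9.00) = 239.22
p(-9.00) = -673.18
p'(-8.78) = 227.12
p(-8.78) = -621.89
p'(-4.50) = 52.96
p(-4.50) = -64.06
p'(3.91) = 50.14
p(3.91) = 54.23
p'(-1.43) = -0.20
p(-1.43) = 1.60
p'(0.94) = -0.24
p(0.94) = -5.98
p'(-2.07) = 5.94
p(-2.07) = -0.10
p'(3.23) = 33.65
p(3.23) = 25.91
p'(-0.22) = -4.68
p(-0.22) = -2.29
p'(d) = 3.18*d^2 + 1.54*d - 4.5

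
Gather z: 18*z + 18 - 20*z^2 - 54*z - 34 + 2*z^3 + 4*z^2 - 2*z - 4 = 2*z^3 - 16*z^2 - 38*z - 20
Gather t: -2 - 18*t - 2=-18*t - 4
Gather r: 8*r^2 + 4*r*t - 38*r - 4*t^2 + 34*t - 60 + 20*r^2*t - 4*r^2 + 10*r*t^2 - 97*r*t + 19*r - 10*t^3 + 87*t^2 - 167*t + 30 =r^2*(20*t + 4) + r*(10*t^2 - 93*t - 19) - 10*t^3 + 83*t^2 - 133*t - 30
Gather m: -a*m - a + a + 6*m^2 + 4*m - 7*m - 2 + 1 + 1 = 6*m^2 + m*(-a - 3)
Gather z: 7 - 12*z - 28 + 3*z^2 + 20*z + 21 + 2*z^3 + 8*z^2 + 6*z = 2*z^3 + 11*z^2 + 14*z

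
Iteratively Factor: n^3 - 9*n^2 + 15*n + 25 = (n - 5)*(n^2 - 4*n - 5) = (n - 5)*(n + 1)*(n - 5)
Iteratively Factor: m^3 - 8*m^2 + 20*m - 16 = (m - 2)*(m^2 - 6*m + 8) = (m - 4)*(m - 2)*(m - 2)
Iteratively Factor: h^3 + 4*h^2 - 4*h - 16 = (h + 2)*(h^2 + 2*h - 8) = (h + 2)*(h + 4)*(h - 2)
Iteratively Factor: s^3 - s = (s)*(s^2 - 1) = s*(s + 1)*(s - 1)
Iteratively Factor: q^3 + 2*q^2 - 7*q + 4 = (q - 1)*(q^2 + 3*q - 4) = (q - 1)^2*(q + 4)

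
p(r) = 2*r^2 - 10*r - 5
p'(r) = 4*r - 10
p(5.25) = -2.38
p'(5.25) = 11.00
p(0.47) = -9.26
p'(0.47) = -8.12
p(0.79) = -11.65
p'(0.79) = -6.84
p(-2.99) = 42.78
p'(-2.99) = -21.96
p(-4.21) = 72.55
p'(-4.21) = -26.84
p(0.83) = -11.92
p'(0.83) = -6.68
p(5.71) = 3.11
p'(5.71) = 12.84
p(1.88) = -16.73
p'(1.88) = -2.48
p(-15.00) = 595.00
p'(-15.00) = -70.00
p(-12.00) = 403.00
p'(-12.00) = -58.00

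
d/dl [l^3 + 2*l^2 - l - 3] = 3*l^2 + 4*l - 1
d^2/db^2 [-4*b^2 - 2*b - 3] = -8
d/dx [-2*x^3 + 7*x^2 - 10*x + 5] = -6*x^2 + 14*x - 10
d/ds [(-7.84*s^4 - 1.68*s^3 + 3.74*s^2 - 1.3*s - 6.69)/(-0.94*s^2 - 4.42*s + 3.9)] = (14.7392*s^5 + 105.5376*s^4 - 107.4528*s^3 - 37.4088*s^2 + 16.5948*s - 34.6398)/(0.8836*s^4 + 8.3096*s^3 + 12.2044*s^2 - 34.476*s + 15.21)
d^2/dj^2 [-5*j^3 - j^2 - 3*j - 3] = -30*j - 2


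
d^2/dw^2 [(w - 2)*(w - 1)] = 2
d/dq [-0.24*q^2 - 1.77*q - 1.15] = -0.48*q - 1.77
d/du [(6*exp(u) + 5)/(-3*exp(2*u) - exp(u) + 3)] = ((6*exp(u) + 1)*(6*exp(u) + 5) - 18*exp(2*u) - 6*exp(u) + 18)*exp(u)/(3*exp(2*u) + exp(u) - 3)^2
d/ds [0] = 0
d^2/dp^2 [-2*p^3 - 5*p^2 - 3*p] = -12*p - 10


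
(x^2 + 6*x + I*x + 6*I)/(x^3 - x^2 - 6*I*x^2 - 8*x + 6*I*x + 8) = (x^2 + x*(6 + I) + 6*I)/(x^3 + x^2*(-1 - 6*I) + x*(-8 + 6*I) + 8)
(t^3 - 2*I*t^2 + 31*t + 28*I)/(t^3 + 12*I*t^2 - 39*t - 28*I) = (t - 7*I)/(t + 7*I)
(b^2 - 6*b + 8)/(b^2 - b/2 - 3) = 2*(b - 4)/(2*b + 3)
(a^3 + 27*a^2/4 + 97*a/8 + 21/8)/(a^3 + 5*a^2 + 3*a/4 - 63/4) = (4*a + 1)/(2*(2*a - 3))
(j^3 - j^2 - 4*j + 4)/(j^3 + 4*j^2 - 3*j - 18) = (j^2 + j - 2)/(j^2 + 6*j + 9)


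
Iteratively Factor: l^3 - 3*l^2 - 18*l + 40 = (l + 4)*(l^2 - 7*l + 10) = (l - 5)*(l + 4)*(l - 2)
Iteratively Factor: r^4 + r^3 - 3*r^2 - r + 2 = (r + 1)*(r^3 - 3*r + 2) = (r + 1)*(r + 2)*(r^2 - 2*r + 1) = (r - 1)*(r + 1)*(r + 2)*(r - 1)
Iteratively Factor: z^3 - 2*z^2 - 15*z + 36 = (z + 4)*(z^2 - 6*z + 9) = (z - 3)*(z + 4)*(z - 3)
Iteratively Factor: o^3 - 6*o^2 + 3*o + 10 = (o - 2)*(o^2 - 4*o - 5) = (o - 5)*(o - 2)*(o + 1)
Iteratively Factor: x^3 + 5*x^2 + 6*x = (x)*(x^2 + 5*x + 6) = x*(x + 3)*(x + 2)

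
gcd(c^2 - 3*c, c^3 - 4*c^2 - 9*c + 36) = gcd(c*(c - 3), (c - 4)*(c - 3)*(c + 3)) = c - 3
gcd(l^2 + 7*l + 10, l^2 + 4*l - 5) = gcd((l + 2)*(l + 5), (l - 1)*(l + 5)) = l + 5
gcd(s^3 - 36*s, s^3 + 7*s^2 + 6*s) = s^2 + 6*s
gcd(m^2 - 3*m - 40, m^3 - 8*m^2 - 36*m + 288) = m - 8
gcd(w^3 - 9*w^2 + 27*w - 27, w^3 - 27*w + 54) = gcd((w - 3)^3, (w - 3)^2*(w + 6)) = w^2 - 6*w + 9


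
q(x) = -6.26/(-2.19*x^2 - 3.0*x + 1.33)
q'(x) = -6.26*(4.38*x + 3.0)/(-2.19*x^2 - 3.0*x + 1.33)^2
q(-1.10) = -3.16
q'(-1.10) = 2.90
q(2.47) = 0.32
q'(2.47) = -0.23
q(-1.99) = 4.56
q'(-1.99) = 18.99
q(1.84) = 0.54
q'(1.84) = -0.51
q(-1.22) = -3.62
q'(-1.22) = 4.90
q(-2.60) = 1.10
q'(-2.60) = 1.63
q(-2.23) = 2.18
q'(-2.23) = 5.14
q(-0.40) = -2.87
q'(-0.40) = -1.64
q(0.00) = -4.71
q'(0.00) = -10.62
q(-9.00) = 0.04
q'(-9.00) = 0.01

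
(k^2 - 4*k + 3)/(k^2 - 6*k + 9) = (k - 1)/(k - 3)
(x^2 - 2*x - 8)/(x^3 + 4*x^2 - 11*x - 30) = (x - 4)/(x^2 + 2*x - 15)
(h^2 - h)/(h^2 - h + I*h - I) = h/(h + I)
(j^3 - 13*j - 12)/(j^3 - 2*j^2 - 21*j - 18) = (j - 4)/(j - 6)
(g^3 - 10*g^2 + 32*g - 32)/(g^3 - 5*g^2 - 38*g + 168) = (g^2 - 6*g + 8)/(g^2 - g - 42)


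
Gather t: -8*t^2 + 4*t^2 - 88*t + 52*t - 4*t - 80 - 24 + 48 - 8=-4*t^2 - 40*t - 64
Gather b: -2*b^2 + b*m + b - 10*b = -2*b^2 + b*(m - 9)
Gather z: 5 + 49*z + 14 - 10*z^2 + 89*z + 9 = -10*z^2 + 138*z + 28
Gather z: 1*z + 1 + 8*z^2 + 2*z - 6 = 8*z^2 + 3*z - 5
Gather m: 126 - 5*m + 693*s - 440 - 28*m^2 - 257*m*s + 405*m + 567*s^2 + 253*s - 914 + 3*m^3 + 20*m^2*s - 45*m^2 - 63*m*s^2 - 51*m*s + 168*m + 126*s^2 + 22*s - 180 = 3*m^3 + m^2*(20*s - 73) + m*(-63*s^2 - 308*s + 568) + 693*s^2 + 968*s - 1408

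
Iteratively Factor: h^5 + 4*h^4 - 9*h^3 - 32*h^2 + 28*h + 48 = (h + 3)*(h^4 + h^3 - 12*h^2 + 4*h + 16) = (h + 1)*(h + 3)*(h^3 - 12*h + 16) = (h - 2)*(h + 1)*(h + 3)*(h^2 + 2*h - 8) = (h - 2)^2*(h + 1)*(h + 3)*(h + 4)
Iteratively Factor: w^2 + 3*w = (w + 3)*(w)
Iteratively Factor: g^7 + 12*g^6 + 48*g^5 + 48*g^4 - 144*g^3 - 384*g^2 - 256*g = (g + 2)*(g^6 + 10*g^5 + 28*g^4 - 8*g^3 - 128*g^2 - 128*g) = (g - 2)*(g + 2)*(g^5 + 12*g^4 + 52*g^3 + 96*g^2 + 64*g) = (g - 2)*(g + 2)^2*(g^4 + 10*g^3 + 32*g^2 + 32*g) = g*(g - 2)*(g + 2)^2*(g^3 + 10*g^2 + 32*g + 32) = g*(g - 2)*(g + 2)^2*(g + 4)*(g^2 + 6*g + 8) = g*(g - 2)*(g + 2)^3*(g + 4)*(g + 4)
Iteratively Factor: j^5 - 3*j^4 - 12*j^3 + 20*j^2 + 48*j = (j + 2)*(j^4 - 5*j^3 - 2*j^2 + 24*j) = j*(j + 2)*(j^3 - 5*j^2 - 2*j + 24) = j*(j - 4)*(j + 2)*(j^2 - j - 6) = j*(j - 4)*(j + 2)^2*(j - 3)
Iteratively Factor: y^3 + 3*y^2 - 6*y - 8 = (y + 1)*(y^2 + 2*y - 8) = (y - 2)*(y + 1)*(y + 4)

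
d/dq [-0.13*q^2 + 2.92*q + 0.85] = 2.92 - 0.26*q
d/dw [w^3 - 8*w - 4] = 3*w^2 - 8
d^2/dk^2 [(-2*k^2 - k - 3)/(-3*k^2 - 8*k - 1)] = 6*(-13*k^3 + 21*k^2 + 69*k + 59)/(27*k^6 + 216*k^5 + 603*k^4 + 656*k^3 + 201*k^2 + 24*k + 1)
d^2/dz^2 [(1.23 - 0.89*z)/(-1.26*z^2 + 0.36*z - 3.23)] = ((3.7404 - 6.7284*z)*(1.26*z^2 - 0.36*z + 3.23) + (0.89*z - 1.23)*(2.52*z - 0.36)*(5.04*z - 0.72))/(1.26*z^2 - 0.36*z + 3.23)^3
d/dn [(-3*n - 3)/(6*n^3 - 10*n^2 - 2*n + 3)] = 3*(12*n^3 + 8*n^2 - 20*n - 5)/(36*n^6 - 120*n^5 + 76*n^4 + 76*n^3 - 56*n^2 - 12*n + 9)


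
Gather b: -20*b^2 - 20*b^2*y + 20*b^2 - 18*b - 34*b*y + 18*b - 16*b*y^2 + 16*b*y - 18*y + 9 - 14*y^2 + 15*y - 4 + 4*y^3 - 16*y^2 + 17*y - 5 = -20*b^2*y + b*(-16*y^2 - 18*y) + 4*y^3 - 30*y^2 + 14*y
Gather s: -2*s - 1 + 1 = -2*s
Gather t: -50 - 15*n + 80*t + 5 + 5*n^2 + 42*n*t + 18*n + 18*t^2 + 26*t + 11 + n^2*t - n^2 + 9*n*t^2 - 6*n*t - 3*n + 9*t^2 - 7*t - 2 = 4*n^2 + t^2*(9*n + 27) + t*(n^2 + 36*n + 99) - 36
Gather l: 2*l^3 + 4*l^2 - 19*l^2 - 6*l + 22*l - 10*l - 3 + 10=2*l^3 - 15*l^2 + 6*l + 7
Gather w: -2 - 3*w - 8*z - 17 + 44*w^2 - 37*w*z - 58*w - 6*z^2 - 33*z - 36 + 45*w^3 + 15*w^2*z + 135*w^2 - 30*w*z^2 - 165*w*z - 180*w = 45*w^3 + w^2*(15*z + 179) + w*(-30*z^2 - 202*z - 241) - 6*z^2 - 41*z - 55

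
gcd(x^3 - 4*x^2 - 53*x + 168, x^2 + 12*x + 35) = x + 7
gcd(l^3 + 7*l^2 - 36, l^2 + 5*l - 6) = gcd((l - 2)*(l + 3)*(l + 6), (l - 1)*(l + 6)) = l + 6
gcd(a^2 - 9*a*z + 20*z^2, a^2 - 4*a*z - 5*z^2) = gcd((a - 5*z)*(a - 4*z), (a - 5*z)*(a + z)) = -a + 5*z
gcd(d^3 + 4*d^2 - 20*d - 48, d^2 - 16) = d - 4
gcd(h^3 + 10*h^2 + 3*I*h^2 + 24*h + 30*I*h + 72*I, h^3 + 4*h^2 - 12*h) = h + 6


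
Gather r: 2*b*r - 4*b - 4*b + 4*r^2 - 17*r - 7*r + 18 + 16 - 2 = -8*b + 4*r^2 + r*(2*b - 24) + 32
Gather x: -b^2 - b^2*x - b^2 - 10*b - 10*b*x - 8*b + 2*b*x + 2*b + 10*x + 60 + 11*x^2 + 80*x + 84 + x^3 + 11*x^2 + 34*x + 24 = -2*b^2 - 16*b + x^3 + 22*x^2 + x*(-b^2 - 8*b + 124) + 168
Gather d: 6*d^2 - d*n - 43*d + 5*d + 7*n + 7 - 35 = 6*d^2 + d*(-n - 38) + 7*n - 28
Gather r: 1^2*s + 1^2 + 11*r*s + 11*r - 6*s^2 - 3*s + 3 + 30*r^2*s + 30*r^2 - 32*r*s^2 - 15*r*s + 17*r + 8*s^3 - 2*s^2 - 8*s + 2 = r^2*(30*s + 30) + r*(-32*s^2 - 4*s + 28) + 8*s^3 - 8*s^2 - 10*s + 6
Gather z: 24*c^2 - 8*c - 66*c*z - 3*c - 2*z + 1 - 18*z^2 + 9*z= 24*c^2 - 11*c - 18*z^2 + z*(7 - 66*c) + 1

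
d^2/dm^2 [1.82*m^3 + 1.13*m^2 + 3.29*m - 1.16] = 10.92*m + 2.26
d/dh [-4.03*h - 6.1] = -4.03000000000000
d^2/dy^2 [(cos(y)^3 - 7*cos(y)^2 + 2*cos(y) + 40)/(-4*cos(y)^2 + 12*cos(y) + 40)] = cos(y)/4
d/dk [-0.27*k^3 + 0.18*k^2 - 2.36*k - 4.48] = -0.81*k^2 + 0.36*k - 2.36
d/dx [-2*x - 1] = -2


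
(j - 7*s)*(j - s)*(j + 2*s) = j^3 - 6*j^2*s - 9*j*s^2 + 14*s^3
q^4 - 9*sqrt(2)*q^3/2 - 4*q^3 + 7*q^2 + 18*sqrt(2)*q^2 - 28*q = q*(q - 4)*(q - 7*sqrt(2)/2)*(q - sqrt(2))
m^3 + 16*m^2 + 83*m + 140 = (m + 4)*(m + 5)*(m + 7)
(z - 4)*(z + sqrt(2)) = z^2 - 4*z + sqrt(2)*z - 4*sqrt(2)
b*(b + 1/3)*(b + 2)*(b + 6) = b^4 + 25*b^3/3 + 44*b^2/3 + 4*b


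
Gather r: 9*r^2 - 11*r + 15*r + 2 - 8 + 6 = 9*r^2 + 4*r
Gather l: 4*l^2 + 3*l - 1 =4*l^2 + 3*l - 1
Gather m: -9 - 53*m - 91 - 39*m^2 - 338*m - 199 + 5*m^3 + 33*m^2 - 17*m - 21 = 5*m^3 - 6*m^2 - 408*m - 320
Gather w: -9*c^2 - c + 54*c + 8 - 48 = -9*c^2 + 53*c - 40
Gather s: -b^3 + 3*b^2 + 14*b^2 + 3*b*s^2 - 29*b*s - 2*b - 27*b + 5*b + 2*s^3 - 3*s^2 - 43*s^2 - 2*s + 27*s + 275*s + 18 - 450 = -b^3 + 17*b^2 - 24*b + 2*s^3 + s^2*(3*b - 46) + s*(300 - 29*b) - 432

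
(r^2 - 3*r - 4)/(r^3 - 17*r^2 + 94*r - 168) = (r + 1)/(r^2 - 13*r + 42)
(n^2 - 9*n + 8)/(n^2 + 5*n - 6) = (n - 8)/(n + 6)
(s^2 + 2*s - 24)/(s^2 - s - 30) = (-s^2 - 2*s + 24)/(-s^2 + s + 30)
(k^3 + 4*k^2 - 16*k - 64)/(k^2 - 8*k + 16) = (k^2 + 8*k + 16)/(k - 4)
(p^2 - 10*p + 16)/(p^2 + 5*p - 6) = (p^2 - 10*p + 16)/(p^2 + 5*p - 6)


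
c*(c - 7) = c^2 - 7*c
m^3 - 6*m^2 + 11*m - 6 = (m - 3)*(m - 2)*(m - 1)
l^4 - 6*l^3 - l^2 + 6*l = l*(l - 6)*(l - 1)*(l + 1)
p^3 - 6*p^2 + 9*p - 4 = (p - 4)*(p - 1)^2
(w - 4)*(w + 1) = w^2 - 3*w - 4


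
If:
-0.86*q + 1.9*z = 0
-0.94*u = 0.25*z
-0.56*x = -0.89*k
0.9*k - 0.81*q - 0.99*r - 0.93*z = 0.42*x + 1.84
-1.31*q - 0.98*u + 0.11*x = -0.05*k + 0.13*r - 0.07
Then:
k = 11.7166293674116*z - 1.60386204335515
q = 2.2093023255814*z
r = 0.00462772141642402*z - 2.23525042937381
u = -0.265957446808511*z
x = 18.6210716732077*z - 2.54899503318943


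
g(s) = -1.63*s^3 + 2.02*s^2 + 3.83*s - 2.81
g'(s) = -4.89*s^2 + 4.04*s + 3.83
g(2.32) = -3.41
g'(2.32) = -13.12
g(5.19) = -156.39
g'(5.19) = -106.92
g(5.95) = -251.86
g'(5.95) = -145.25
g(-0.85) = -3.61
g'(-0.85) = -3.14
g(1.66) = 1.66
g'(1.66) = -2.94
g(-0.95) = -3.23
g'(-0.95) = -4.42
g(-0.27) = -3.66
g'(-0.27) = 2.38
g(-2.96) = 45.82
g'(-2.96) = -50.97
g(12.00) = -2482.61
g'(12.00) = -651.85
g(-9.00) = 1314.61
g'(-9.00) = -428.62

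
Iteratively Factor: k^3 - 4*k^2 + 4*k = (k - 2)*(k^2 - 2*k) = k*(k - 2)*(k - 2)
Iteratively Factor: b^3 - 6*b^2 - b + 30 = (b - 3)*(b^2 - 3*b - 10) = (b - 5)*(b - 3)*(b + 2)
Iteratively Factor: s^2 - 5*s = (s)*(s - 5)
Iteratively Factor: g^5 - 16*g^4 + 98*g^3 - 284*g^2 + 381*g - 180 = (g - 3)*(g^4 - 13*g^3 + 59*g^2 - 107*g + 60) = (g - 3)*(g - 1)*(g^3 - 12*g^2 + 47*g - 60) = (g - 5)*(g - 3)*(g - 1)*(g^2 - 7*g + 12) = (g - 5)*(g - 4)*(g - 3)*(g - 1)*(g - 3)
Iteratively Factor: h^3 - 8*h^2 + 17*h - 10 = (h - 1)*(h^2 - 7*h + 10) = (h - 5)*(h - 1)*(h - 2)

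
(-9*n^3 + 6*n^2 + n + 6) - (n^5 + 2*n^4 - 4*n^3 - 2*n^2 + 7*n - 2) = -n^5 - 2*n^4 - 5*n^3 + 8*n^2 - 6*n + 8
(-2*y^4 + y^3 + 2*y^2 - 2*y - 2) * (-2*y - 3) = 4*y^5 + 4*y^4 - 7*y^3 - 2*y^2 + 10*y + 6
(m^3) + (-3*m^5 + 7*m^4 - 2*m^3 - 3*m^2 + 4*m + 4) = -3*m^5 + 7*m^4 - m^3 - 3*m^2 + 4*m + 4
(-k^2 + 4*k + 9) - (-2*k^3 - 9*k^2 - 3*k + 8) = 2*k^3 + 8*k^2 + 7*k + 1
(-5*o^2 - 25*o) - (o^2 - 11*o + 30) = -6*o^2 - 14*o - 30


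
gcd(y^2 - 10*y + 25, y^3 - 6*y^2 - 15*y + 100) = y^2 - 10*y + 25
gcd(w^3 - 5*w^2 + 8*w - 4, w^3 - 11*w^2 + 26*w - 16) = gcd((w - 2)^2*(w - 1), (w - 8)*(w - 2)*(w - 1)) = w^2 - 3*w + 2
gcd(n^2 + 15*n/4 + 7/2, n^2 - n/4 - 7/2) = n + 7/4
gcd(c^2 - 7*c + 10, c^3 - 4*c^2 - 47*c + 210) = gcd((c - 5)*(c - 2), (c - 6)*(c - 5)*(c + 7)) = c - 5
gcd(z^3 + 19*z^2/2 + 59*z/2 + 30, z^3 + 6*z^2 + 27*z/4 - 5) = z^2 + 13*z/2 + 10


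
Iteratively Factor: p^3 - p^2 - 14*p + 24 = (p - 2)*(p^2 + p - 12) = (p - 3)*(p - 2)*(p + 4)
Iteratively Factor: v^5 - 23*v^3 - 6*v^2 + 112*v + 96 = (v + 1)*(v^4 - v^3 - 22*v^2 + 16*v + 96) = (v - 3)*(v + 1)*(v^3 + 2*v^2 - 16*v - 32) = (v - 4)*(v - 3)*(v + 1)*(v^2 + 6*v + 8) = (v - 4)*(v - 3)*(v + 1)*(v + 4)*(v + 2)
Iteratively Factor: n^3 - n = (n + 1)*(n^2 - n) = (n - 1)*(n + 1)*(n)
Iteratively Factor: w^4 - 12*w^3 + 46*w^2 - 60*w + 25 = (w - 5)*(w^3 - 7*w^2 + 11*w - 5) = (w - 5)*(w - 1)*(w^2 - 6*w + 5) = (w - 5)^2*(w - 1)*(w - 1)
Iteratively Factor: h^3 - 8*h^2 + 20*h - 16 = (h - 4)*(h^2 - 4*h + 4) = (h - 4)*(h - 2)*(h - 2)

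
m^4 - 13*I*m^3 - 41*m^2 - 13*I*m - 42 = (m - 7*I)*(m - 6*I)*(m - I)*(m + I)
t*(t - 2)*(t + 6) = t^3 + 4*t^2 - 12*t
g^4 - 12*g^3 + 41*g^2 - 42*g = g*(g - 7)*(g - 3)*(g - 2)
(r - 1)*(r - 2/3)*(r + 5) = r^3 + 10*r^2/3 - 23*r/3 + 10/3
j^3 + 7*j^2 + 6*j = j*(j + 1)*(j + 6)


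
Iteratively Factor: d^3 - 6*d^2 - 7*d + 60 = (d + 3)*(d^2 - 9*d + 20) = (d - 4)*(d + 3)*(d - 5)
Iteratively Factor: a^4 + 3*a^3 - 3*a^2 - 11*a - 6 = (a - 2)*(a^3 + 5*a^2 + 7*a + 3) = (a - 2)*(a + 1)*(a^2 + 4*a + 3) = (a - 2)*(a + 1)*(a + 3)*(a + 1)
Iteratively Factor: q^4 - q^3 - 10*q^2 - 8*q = (q + 2)*(q^3 - 3*q^2 - 4*q) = (q - 4)*(q + 2)*(q^2 + q) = q*(q - 4)*(q + 2)*(q + 1)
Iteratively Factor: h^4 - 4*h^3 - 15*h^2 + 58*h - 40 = (h - 1)*(h^3 - 3*h^2 - 18*h + 40) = (h - 1)*(h + 4)*(h^2 - 7*h + 10) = (h - 2)*(h - 1)*(h + 4)*(h - 5)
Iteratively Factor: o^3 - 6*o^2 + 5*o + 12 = (o + 1)*(o^2 - 7*o + 12) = (o - 4)*(o + 1)*(o - 3)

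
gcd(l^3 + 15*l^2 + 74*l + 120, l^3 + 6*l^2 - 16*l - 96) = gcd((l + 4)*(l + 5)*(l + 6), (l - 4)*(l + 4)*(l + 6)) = l^2 + 10*l + 24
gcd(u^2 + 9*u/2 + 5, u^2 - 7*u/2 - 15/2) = 1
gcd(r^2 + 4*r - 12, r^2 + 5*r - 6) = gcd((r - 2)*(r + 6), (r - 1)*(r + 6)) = r + 6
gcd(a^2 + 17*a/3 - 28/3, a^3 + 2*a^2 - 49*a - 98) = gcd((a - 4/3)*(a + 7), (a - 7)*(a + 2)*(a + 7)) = a + 7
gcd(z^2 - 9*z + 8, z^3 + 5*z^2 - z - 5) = z - 1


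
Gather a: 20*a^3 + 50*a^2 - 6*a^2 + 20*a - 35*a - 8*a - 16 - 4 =20*a^3 + 44*a^2 - 23*a - 20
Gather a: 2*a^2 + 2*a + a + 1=2*a^2 + 3*a + 1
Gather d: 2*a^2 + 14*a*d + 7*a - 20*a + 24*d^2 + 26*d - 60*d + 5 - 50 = 2*a^2 - 13*a + 24*d^2 + d*(14*a - 34) - 45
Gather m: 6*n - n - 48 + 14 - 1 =5*n - 35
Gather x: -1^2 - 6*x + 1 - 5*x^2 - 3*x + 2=-5*x^2 - 9*x + 2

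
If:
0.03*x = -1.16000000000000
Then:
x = -38.67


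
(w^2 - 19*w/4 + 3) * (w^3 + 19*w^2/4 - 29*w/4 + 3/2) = w^5 - 429*w^3/16 + 803*w^2/16 - 231*w/8 + 9/2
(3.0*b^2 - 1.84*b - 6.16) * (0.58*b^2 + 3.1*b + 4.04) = 1.74*b^4 + 8.2328*b^3 + 2.8432*b^2 - 26.5296*b - 24.8864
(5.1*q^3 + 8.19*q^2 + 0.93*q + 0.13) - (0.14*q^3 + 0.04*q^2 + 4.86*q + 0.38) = 4.96*q^3 + 8.15*q^2 - 3.93*q - 0.25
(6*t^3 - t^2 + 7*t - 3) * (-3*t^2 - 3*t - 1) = -18*t^5 - 15*t^4 - 24*t^3 - 11*t^2 + 2*t + 3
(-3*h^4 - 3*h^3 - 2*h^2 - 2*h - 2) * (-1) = 3*h^4 + 3*h^3 + 2*h^2 + 2*h + 2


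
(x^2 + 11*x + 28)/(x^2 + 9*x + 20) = (x + 7)/(x + 5)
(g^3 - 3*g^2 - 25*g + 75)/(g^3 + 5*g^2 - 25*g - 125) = (g - 3)/(g + 5)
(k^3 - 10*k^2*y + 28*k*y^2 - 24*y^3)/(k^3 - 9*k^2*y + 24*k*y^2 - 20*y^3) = (-k + 6*y)/(-k + 5*y)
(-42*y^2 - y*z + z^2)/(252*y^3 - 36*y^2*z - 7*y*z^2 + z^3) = -1/(6*y - z)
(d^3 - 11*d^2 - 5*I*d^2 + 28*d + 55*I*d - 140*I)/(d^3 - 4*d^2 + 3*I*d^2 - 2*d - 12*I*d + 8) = (d^2 - d*(7 + 5*I) + 35*I)/(d^2 + 3*I*d - 2)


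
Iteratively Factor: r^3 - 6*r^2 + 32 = (r - 4)*(r^2 - 2*r - 8) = (r - 4)*(r + 2)*(r - 4)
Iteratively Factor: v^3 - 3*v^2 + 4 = (v - 2)*(v^2 - v - 2) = (v - 2)*(v + 1)*(v - 2)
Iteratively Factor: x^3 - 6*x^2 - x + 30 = (x - 3)*(x^2 - 3*x - 10) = (x - 3)*(x + 2)*(x - 5)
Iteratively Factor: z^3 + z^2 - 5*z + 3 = (z + 3)*(z^2 - 2*z + 1) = (z - 1)*(z + 3)*(z - 1)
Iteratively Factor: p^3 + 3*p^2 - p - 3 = (p + 3)*(p^2 - 1) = (p + 1)*(p + 3)*(p - 1)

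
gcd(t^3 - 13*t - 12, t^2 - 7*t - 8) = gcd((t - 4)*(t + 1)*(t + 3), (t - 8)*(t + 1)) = t + 1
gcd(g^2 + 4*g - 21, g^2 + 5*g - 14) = g + 7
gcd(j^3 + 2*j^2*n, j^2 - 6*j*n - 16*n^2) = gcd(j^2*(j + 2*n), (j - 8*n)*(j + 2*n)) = j + 2*n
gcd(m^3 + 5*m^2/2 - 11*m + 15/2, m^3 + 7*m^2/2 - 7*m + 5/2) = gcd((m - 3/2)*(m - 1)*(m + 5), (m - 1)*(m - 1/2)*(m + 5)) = m^2 + 4*m - 5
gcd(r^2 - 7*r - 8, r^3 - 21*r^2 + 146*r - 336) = r - 8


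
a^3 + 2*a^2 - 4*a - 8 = (a - 2)*(a + 2)^2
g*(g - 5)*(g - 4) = g^3 - 9*g^2 + 20*g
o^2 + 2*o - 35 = (o - 5)*(o + 7)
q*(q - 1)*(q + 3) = q^3 + 2*q^2 - 3*q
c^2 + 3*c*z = c*(c + 3*z)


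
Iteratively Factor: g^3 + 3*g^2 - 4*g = (g - 1)*(g^2 + 4*g) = g*(g - 1)*(g + 4)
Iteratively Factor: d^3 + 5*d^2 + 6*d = (d + 3)*(d^2 + 2*d) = d*(d + 3)*(d + 2)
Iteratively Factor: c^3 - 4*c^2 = (c)*(c^2 - 4*c) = c^2*(c - 4)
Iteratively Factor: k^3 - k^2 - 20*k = (k)*(k^2 - k - 20) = k*(k - 5)*(k + 4)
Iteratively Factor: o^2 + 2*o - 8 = (o - 2)*(o + 4)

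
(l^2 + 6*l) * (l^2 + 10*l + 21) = l^4 + 16*l^3 + 81*l^2 + 126*l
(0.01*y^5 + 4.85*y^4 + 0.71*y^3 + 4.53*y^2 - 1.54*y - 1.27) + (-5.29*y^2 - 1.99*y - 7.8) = 0.01*y^5 + 4.85*y^4 + 0.71*y^3 - 0.76*y^2 - 3.53*y - 9.07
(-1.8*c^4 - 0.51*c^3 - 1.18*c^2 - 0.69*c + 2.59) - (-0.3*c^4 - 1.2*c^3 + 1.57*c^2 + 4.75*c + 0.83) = -1.5*c^4 + 0.69*c^3 - 2.75*c^2 - 5.44*c + 1.76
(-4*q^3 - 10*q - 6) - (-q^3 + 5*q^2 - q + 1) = -3*q^3 - 5*q^2 - 9*q - 7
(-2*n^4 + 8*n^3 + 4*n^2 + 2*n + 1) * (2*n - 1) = -4*n^5 + 18*n^4 - 1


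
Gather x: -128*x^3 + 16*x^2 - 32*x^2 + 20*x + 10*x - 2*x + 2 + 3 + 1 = -128*x^3 - 16*x^2 + 28*x + 6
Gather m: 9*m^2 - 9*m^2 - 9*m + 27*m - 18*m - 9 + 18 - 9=0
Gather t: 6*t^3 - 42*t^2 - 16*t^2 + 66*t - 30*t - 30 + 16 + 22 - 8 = 6*t^3 - 58*t^2 + 36*t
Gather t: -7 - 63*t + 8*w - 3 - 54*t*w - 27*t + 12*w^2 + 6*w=t*(-54*w - 90) + 12*w^2 + 14*w - 10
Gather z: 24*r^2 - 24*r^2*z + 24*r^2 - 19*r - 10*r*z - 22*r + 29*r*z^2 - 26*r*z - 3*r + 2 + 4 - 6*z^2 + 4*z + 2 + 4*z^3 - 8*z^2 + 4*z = 48*r^2 - 44*r + 4*z^3 + z^2*(29*r - 14) + z*(-24*r^2 - 36*r + 8) + 8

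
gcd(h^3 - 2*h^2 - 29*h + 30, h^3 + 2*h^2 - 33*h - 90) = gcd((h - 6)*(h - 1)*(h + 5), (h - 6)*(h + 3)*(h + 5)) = h^2 - h - 30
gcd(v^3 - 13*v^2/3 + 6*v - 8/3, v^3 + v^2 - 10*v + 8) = v^2 - 3*v + 2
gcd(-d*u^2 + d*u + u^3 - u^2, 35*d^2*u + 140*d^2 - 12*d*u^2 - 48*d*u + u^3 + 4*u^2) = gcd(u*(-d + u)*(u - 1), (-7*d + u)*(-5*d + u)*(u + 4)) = 1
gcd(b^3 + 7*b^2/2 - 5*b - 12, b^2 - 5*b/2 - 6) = b + 3/2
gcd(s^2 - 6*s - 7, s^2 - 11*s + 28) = s - 7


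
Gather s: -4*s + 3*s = -s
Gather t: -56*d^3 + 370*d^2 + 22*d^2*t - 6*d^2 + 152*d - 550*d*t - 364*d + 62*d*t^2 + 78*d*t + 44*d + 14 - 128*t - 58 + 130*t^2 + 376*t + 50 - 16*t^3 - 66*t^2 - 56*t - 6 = -56*d^3 + 364*d^2 - 168*d - 16*t^3 + t^2*(62*d + 64) + t*(22*d^2 - 472*d + 192)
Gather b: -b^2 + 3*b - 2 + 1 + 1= -b^2 + 3*b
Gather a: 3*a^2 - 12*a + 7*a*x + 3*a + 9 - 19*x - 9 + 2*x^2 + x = 3*a^2 + a*(7*x - 9) + 2*x^2 - 18*x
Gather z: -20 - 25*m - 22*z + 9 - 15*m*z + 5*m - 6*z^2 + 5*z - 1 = -20*m - 6*z^2 + z*(-15*m - 17) - 12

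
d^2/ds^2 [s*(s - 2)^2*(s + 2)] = 12*s^2 - 12*s - 8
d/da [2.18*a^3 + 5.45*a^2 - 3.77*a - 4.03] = 6.54*a^2 + 10.9*a - 3.77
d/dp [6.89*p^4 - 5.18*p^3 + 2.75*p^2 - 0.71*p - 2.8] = 27.56*p^3 - 15.54*p^2 + 5.5*p - 0.71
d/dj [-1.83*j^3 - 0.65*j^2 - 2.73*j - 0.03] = -5.49*j^2 - 1.3*j - 2.73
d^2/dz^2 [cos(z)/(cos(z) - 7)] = 7*(sin(z)^2 - 7*cos(z) + 1)/(cos(z) - 7)^3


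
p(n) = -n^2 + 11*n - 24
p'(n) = 11 - 2*n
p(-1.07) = -36.91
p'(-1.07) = 13.14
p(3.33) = 1.54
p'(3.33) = 4.34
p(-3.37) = -72.43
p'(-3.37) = 17.74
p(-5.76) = -120.54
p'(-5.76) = 22.52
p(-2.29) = -54.43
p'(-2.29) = 15.58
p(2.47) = -2.93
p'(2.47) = 6.06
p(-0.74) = -32.69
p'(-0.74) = 12.48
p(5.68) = 6.22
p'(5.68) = -0.36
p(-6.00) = -126.00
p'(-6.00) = 23.00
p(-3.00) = -66.00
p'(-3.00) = 17.00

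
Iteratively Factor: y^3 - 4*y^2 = (y)*(y^2 - 4*y) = y*(y - 4)*(y)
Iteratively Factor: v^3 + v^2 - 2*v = (v)*(v^2 + v - 2) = v*(v - 1)*(v + 2)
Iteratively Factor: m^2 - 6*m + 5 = (m - 5)*(m - 1)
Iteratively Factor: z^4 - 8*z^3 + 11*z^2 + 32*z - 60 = (z - 5)*(z^3 - 3*z^2 - 4*z + 12) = (z - 5)*(z + 2)*(z^2 - 5*z + 6) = (z - 5)*(z - 2)*(z + 2)*(z - 3)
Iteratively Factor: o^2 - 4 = (o - 2)*(o + 2)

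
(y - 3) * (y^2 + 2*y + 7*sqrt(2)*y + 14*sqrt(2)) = y^3 - y^2 + 7*sqrt(2)*y^2 - 7*sqrt(2)*y - 6*y - 42*sqrt(2)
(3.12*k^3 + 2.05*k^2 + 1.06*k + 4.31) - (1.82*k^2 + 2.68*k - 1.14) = 3.12*k^3 + 0.23*k^2 - 1.62*k + 5.45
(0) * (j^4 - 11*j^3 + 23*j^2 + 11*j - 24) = 0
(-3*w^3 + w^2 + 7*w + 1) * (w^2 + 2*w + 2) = -3*w^5 - 5*w^4 + 3*w^3 + 17*w^2 + 16*w + 2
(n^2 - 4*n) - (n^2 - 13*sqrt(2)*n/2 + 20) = -4*n + 13*sqrt(2)*n/2 - 20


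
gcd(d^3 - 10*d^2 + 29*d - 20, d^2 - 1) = d - 1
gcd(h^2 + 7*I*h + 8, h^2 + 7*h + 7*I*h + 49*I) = 1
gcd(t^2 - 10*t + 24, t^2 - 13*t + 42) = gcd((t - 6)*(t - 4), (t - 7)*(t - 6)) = t - 6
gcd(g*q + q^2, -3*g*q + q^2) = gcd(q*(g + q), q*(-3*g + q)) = q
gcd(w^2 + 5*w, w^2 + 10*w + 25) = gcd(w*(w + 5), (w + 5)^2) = w + 5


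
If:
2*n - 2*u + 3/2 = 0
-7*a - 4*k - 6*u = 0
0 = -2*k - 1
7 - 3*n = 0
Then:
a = -33/14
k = -1/2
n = 7/3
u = 37/12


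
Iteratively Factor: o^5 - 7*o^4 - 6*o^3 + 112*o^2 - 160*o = (o)*(o^4 - 7*o^3 - 6*o^2 + 112*o - 160) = o*(o - 2)*(o^3 - 5*o^2 - 16*o + 80) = o*(o - 4)*(o - 2)*(o^2 - o - 20) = o*(o - 4)*(o - 2)*(o + 4)*(o - 5)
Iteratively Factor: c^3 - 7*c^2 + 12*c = (c)*(c^2 - 7*c + 12) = c*(c - 3)*(c - 4)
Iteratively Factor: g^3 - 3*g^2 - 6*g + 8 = (g + 2)*(g^2 - 5*g + 4) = (g - 1)*(g + 2)*(g - 4)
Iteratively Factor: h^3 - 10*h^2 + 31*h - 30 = (h - 5)*(h^2 - 5*h + 6) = (h - 5)*(h - 2)*(h - 3)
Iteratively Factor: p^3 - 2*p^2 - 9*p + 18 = (p - 3)*(p^2 + p - 6) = (p - 3)*(p - 2)*(p + 3)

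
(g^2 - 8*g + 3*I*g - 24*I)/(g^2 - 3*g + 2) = (g^2 + g*(-8 + 3*I) - 24*I)/(g^2 - 3*g + 2)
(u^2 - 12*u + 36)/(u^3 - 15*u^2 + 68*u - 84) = (u - 6)/(u^2 - 9*u + 14)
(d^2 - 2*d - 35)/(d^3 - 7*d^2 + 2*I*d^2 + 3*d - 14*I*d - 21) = (d + 5)/(d^2 + 2*I*d + 3)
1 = 1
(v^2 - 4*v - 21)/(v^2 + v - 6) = (v - 7)/(v - 2)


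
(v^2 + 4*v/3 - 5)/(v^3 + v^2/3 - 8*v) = (3*v - 5)/(v*(3*v - 8))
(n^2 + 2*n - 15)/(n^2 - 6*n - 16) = (-n^2 - 2*n + 15)/(-n^2 + 6*n + 16)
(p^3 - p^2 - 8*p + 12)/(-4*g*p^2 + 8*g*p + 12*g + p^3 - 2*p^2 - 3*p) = (-p^3 + p^2 + 8*p - 12)/(4*g*p^2 - 8*g*p - 12*g - p^3 + 2*p^2 + 3*p)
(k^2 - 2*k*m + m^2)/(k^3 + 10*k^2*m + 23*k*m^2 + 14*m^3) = (k^2 - 2*k*m + m^2)/(k^3 + 10*k^2*m + 23*k*m^2 + 14*m^3)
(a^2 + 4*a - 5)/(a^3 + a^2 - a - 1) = (a + 5)/(a^2 + 2*a + 1)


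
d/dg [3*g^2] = 6*g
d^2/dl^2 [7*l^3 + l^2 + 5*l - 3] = 42*l + 2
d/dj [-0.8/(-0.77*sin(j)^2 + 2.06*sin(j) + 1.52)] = (1.648 - 1.232*sin(j))*cos(j)/(-0.77*sin(j)^2 + 2.06*sin(j) + 1.52)^2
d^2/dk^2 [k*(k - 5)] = 2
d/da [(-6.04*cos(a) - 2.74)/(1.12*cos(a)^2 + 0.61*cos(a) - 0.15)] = (6.7648*sin(a)^2 - 6.1376*cos(a) - 9.3422)*sin(a)/(1.12*cos(a)^2 + 0.61*cos(a) - 0.15)^2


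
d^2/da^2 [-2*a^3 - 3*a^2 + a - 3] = -12*a - 6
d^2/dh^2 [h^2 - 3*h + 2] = 2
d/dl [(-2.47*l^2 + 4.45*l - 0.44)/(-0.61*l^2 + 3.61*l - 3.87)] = (-6.2022*l^2 + 18.581*l - 15.6331)/(0.3721*l^4 - 4.4042*l^3 + 17.7535*l^2 - 27.9414*l + 14.9769)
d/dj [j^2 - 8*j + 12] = 2*j - 8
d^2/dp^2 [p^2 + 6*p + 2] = 2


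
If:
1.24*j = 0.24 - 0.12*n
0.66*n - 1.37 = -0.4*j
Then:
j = -0.01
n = 2.08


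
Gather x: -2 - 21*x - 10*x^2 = -10*x^2 - 21*x - 2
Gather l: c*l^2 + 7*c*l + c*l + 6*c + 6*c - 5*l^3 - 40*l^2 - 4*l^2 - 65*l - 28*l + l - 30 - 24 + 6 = 12*c - 5*l^3 + l^2*(c - 44) + l*(8*c - 92) - 48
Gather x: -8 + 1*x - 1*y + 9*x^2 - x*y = 9*x^2 + x*(1 - y) - y - 8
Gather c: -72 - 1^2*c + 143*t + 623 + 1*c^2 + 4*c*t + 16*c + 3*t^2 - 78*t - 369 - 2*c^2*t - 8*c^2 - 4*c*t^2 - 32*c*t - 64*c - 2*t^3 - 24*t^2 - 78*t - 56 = c^2*(-2*t - 7) + c*(-4*t^2 - 28*t - 49) - 2*t^3 - 21*t^2 - 13*t + 126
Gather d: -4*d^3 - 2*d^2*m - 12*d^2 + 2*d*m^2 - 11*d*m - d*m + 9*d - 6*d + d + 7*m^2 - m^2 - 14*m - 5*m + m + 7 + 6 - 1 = -4*d^3 + d^2*(-2*m - 12) + d*(2*m^2 - 12*m + 4) + 6*m^2 - 18*m + 12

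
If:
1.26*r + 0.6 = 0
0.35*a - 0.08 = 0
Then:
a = 0.23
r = -0.48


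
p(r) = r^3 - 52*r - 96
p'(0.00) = -52.00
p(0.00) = -96.00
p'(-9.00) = 191.00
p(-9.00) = -357.00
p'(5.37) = 34.51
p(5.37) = -220.39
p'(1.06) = -48.63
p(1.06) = -149.93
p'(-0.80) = -50.08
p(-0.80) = -54.91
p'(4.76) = 15.97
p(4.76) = -235.67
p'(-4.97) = 22.10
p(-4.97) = 39.68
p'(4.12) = -1.08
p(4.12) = -240.31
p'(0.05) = -51.99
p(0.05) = -98.60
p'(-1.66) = -43.73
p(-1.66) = -14.25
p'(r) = 3*r^2 - 52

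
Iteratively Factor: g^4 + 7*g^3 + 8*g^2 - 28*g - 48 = (g + 2)*(g^3 + 5*g^2 - 2*g - 24) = (g + 2)*(g + 3)*(g^2 + 2*g - 8) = (g + 2)*(g + 3)*(g + 4)*(g - 2)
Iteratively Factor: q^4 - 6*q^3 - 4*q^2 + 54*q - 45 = (q - 3)*(q^3 - 3*q^2 - 13*q + 15) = (q - 3)*(q - 1)*(q^2 - 2*q - 15) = (q - 3)*(q - 1)*(q + 3)*(q - 5)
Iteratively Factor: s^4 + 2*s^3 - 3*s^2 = (s)*(s^3 + 2*s^2 - 3*s) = s^2*(s^2 + 2*s - 3) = s^2*(s + 3)*(s - 1)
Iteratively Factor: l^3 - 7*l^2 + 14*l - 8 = (l - 1)*(l^2 - 6*l + 8) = (l - 4)*(l - 1)*(l - 2)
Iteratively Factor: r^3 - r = (r)*(r^2 - 1) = r*(r - 1)*(r + 1)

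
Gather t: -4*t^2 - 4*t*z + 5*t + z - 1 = -4*t^2 + t*(5 - 4*z) + z - 1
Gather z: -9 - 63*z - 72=-63*z - 81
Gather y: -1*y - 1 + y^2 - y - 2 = y^2 - 2*y - 3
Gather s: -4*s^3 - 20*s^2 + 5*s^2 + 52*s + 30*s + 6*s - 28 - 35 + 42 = -4*s^3 - 15*s^2 + 88*s - 21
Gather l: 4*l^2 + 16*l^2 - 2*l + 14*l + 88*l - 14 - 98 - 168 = 20*l^2 + 100*l - 280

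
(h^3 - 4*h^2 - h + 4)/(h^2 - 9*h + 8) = (h^2 - 3*h - 4)/(h - 8)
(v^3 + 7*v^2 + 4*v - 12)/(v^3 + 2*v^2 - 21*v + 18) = (v + 2)/(v - 3)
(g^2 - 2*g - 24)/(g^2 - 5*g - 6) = (g + 4)/(g + 1)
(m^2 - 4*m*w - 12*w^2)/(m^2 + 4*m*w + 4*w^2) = (m - 6*w)/(m + 2*w)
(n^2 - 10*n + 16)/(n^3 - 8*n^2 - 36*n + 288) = (n - 2)/(n^2 - 36)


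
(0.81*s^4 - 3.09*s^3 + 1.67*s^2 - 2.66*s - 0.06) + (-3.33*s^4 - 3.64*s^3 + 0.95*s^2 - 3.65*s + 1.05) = -2.52*s^4 - 6.73*s^3 + 2.62*s^2 - 6.31*s + 0.99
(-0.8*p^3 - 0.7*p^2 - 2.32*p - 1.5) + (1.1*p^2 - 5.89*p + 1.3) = -0.8*p^3 + 0.4*p^2 - 8.21*p - 0.2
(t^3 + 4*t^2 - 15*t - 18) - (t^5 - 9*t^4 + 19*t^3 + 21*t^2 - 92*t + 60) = -t^5 + 9*t^4 - 18*t^3 - 17*t^2 + 77*t - 78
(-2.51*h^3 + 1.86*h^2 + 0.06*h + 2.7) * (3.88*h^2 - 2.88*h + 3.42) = -9.7388*h^5 + 14.4456*h^4 - 13.7082*h^3 + 16.6644*h^2 - 7.5708*h + 9.234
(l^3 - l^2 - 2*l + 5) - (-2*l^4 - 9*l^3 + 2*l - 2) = 2*l^4 + 10*l^3 - l^2 - 4*l + 7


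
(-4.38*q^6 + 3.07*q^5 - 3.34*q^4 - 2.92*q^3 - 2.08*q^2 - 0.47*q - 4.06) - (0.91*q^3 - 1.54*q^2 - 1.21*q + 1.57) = -4.38*q^6 + 3.07*q^5 - 3.34*q^4 - 3.83*q^3 - 0.54*q^2 + 0.74*q - 5.63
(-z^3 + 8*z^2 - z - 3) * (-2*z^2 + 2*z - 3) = 2*z^5 - 18*z^4 + 21*z^3 - 20*z^2 - 3*z + 9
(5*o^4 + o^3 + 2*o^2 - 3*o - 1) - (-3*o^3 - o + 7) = 5*o^4 + 4*o^3 + 2*o^2 - 2*o - 8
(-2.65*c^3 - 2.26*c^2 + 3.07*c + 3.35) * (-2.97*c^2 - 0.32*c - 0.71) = 7.8705*c^5 + 7.5602*c^4 - 6.5132*c^3 - 9.3273*c^2 - 3.2517*c - 2.3785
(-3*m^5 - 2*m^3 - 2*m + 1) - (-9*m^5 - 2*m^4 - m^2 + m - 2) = 6*m^5 + 2*m^4 - 2*m^3 + m^2 - 3*m + 3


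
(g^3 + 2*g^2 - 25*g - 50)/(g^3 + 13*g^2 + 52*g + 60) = (g - 5)/(g + 6)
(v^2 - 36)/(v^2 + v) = (v^2 - 36)/(v*(v + 1))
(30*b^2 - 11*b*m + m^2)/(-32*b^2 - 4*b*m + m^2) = (-30*b^2 + 11*b*m - m^2)/(32*b^2 + 4*b*m - m^2)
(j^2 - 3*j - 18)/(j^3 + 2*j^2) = (j^2 - 3*j - 18)/(j^2*(j + 2))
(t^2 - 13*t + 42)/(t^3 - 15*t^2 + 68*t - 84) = 1/(t - 2)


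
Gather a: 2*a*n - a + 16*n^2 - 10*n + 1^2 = a*(2*n - 1) + 16*n^2 - 10*n + 1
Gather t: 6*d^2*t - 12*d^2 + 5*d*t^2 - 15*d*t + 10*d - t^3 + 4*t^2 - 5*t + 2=-12*d^2 + 10*d - t^3 + t^2*(5*d + 4) + t*(6*d^2 - 15*d - 5) + 2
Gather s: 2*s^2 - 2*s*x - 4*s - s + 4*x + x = 2*s^2 + s*(-2*x - 5) + 5*x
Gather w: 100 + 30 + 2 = 132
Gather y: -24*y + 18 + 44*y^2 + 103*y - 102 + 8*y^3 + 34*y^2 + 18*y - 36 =8*y^3 + 78*y^2 + 97*y - 120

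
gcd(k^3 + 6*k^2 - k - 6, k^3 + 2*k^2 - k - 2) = k^2 - 1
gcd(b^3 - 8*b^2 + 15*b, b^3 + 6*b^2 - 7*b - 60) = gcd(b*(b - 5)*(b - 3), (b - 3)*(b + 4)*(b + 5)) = b - 3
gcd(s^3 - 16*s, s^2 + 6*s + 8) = s + 4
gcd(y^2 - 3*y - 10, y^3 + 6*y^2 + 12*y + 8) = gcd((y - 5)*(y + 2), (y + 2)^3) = y + 2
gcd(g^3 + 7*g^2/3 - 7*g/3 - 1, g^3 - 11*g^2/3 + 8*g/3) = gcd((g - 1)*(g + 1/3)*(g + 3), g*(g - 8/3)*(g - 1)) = g - 1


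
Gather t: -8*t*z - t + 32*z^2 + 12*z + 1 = t*(-8*z - 1) + 32*z^2 + 12*z + 1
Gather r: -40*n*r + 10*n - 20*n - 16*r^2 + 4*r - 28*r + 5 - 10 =-10*n - 16*r^2 + r*(-40*n - 24) - 5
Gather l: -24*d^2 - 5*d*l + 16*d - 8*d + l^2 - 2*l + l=-24*d^2 + 8*d + l^2 + l*(-5*d - 1)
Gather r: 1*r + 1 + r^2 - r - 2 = r^2 - 1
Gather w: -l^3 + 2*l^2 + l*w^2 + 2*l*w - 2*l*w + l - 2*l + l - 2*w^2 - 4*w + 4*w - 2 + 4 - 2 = -l^3 + 2*l^2 + w^2*(l - 2)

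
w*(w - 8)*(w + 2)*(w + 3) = w^4 - 3*w^3 - 34*w^2 - 48*w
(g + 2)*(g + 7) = g^2 + 9*g + 14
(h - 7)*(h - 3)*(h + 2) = h^3 - 8*h^2 + h + 42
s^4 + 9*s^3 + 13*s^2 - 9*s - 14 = (s - 1)*(s + 1)*(s + 2)*(s + 7)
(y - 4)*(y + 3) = y^2 - y - 12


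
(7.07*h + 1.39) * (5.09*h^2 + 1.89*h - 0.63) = 35.9863*h^3 + 20.4374*h^2 - 1.827*h - 0.8757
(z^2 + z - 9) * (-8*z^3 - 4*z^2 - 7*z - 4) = -8*z^5 - 12*z^4 + 61*z^3 + 25*z^2 + 59*z + 36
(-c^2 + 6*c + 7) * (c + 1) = -c^3 + 5*c^2 + 13*c + 7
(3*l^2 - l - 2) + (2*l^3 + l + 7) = 2*l^3 + 3*l^2 + 5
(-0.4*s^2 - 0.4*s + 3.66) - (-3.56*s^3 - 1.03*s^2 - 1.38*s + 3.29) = 3.56*s^3 + 0.63*s^2 + 0.98*s + 0.37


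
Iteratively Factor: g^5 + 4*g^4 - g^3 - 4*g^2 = (g)*(g^4 + 4*g^3 - g^2 - 4*g) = g^2*(g^3 + 4*g^2 - g - 4) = g^2*(g + 4)*(g^2 - 1) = g^2*(g + 1)*(g + 4)*(g - 1)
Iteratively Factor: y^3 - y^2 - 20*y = (y)*(y^2 - y - 20) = y*(y + 4)*(y - 5)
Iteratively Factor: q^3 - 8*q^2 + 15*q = (q - 3)*(q^2 - 5*q) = (q - 5)*(q - 3)*(q)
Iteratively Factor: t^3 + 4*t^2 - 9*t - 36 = (t - 3)*(t^2 + 7*t + 12) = (t - 3)*(t + 3)*(t + 4)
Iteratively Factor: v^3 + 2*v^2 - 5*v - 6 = (v + 1)*(v^2 + v - 6) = (v - 2)*(v + 1)*(v + 3)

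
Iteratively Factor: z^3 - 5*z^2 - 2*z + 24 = (z - 3)*(z^2 - 2*z - 8) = (z - 4)*(z - 3)*(z + 2)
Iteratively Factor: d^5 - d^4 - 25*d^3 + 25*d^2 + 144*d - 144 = (d - 4)*(d^4 + 3*d^3 - 13*d^2 - 27*d + 36) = (d - 4)*(d + 4)*(d^3 - d^2 - 9*d + 9) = (d - 4)*(d - 1)*(d + 4)*(d^2 - 9) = (d - 4)*(d - 1)*(d + 3)*(d + 4)*(d - 3)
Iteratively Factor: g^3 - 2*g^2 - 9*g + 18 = (g - 2)*(g^2 - 9) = (g - 2)*(g + 3)*(g - 3)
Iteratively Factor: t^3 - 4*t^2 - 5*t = (t + 1)*(t^2 - 5*t) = t*(t + 1)*(t - 5)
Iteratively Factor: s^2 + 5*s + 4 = (s + 1)*(s + 4)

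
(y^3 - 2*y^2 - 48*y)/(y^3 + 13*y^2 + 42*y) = (y - 8)/(y + 7)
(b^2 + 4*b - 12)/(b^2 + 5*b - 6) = (b - 2)/(b - 1)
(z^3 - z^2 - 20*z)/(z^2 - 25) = z*(z + 4)/(z + 5)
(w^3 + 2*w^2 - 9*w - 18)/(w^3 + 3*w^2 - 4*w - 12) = (w - 3)/(w - 2)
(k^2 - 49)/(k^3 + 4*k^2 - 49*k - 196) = 1/(k + 4)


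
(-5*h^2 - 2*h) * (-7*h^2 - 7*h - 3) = 35*h^4 + 49*h^3 + 29*h^2 + 6*h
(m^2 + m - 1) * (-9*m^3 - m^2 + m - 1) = -9*m^5 - 10*m^4 + 9*m^3 + m^2 - 2*m + 1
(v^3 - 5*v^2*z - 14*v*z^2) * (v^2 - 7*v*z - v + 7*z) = v^5 - 12*v^4*z - v^4 + 21*v^3*z^2 + 12*v^3*z + 98*v^2*z^3 - 21*v^2*z^2 - 98*v*z^3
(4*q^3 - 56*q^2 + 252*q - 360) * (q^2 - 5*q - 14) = 4*q^5 - 76*q^4 + 476*q^3 - 836*q^2 - 1728*q + 5040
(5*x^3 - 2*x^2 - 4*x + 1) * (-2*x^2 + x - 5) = -10*x^5 + 9*x^4 - 19*x^3 + 4*x^2 + 21*x - 5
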